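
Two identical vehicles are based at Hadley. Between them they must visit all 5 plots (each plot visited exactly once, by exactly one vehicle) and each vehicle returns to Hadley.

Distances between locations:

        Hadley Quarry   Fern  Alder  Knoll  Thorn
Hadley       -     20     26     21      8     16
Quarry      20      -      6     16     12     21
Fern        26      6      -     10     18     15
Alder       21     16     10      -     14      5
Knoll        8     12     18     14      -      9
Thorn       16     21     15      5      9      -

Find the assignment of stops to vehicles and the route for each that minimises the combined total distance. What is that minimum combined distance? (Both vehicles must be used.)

Check every non-empty split of the stops between the two vehicles; for each half take its own optimal tour:
  {Quarry} + {Fern, Alder, Knoll, Thorn}: 40 + 57 = 97
  {Fern} + {Quarry, Alder, Knoll, Thorn}: 52 + 57 = 109
  {Quarry, Fern} + {Alder, Knoll, Thorn}: 52 + 43 = 95
  {Alder} + {Quarry, Fern, Knoll, Thorn}: 42 + 57 = 99
  {Quarry, Alder} + {Fern, Knoll, Thorn}: 57 + 57 = 114
  {Fern, Alder} + {Quarry, Knoll, Thorn}: 57 + 57 = 114
  … (15 splits in total)
  {Knoll} + {Quarry, Fern, Alder, Thorn}: 16 + 57 = 73  ← best
Best: vehicle 1 Hadley → Knoll → Hadley = 16; vehicle 2 Hadley → Quarry → Fern → Alder → Thorn → Hadley = 57; combined 73.

73 — the smallest possible combined total.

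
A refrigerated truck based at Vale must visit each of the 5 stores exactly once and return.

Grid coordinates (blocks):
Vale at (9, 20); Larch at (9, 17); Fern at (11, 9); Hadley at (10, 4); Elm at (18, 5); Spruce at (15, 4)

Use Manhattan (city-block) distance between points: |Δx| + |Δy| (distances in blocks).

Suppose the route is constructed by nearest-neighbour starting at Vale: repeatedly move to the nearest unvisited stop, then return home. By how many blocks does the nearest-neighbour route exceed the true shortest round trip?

From Vale: Larch=3, Fern=13, Hadley=17, Spruce=22, Elm=24 → choose Larch (3).
From Larch: Fern=10, Hadley=14, Spruce=19, Elm=21 → choose Fern (10).
From Fern: Hadley=6, Spruce=9, Elm=11 → choose Hadley (6).
From Hadley: Spruce=5, Elm=9 → choose Spruce (5).
From Spruce: Elm=4 → choose Elm (4).
NN route Vale → Larch → Fern → Hadley → Spruce → Elm → Vale costs 52.
Optimal: Vale → Larch → Fern → Elm → Spruce → Hadley → Vale costs 50 (by enumerating all 60 distinct tours).
Excess = 52 − 50 = 2.

2 blocks longer than the optimal tour.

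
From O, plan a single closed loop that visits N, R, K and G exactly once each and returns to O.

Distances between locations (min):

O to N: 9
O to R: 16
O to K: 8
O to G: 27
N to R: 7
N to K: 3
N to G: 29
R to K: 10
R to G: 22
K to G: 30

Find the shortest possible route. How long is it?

Shortest round trip = 67 min.

There are 12 distinct closed tours to check (reversals are equivalent).
O → N → R → K → G → O: 9+7+10+30+27 = 83
O → N → R → G → K → O: 9+7+22+30+8 = 76
O → N → K → R → G → O: 9+3+10+22+27 = 71
O → N → K → G → R → O: 9+3+30+22+16 = 80
O → N → G → R → K → O: 9+29+22+10+8 = 78
O → N → G → K → R → O: 9+29+30+10+16 = 94
O → R → N → K → G → O: 16+7+3+30+27 = 83
O → R → N → G → K → O: 16+7+29+30+8 = 90
O → R → K → N → G → O: 16+10+3+29+27 = 85
O → R → G → N → K → O: 16+22+29+3+8 = 78
O → K → N → R → G → O: 8+3+7+22+27 = 67
O → K → R → N → G → O: 8+10+7+29+27 = 81
The minimum is 67.
One optimal route: O → K → N → R → G → O (or its reverse).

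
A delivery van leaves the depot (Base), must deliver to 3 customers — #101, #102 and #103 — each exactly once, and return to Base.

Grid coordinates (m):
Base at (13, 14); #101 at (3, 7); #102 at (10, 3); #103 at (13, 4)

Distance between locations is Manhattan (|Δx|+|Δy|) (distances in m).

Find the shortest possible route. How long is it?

With 3 stops there are 3!/2 = 3 distinct round trips (a route and its reverse cost the same).
Base→#101→#102→#103→Base: 17+11+4+10 = 42
Base→#101→#103→#102→Base: 17+13+4+14 = 48
Base→#102→#101→#103→Base: 14+11+13+10 = 48
The minimum is 42.
One optimal route: Base → #101 → #102 → #103 → Base (or its reverse).

Shortest round trip = 42 m.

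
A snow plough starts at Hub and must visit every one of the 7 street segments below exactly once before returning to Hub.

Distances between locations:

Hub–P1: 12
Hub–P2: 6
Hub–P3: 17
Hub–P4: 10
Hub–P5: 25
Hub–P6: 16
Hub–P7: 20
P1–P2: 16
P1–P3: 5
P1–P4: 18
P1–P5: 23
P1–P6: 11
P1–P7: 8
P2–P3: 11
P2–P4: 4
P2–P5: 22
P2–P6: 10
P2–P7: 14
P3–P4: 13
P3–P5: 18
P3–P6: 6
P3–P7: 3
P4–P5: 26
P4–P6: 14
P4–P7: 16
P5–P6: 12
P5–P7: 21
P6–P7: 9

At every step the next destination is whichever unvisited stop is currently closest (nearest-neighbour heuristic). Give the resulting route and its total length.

82 along Hub → P2 → P4 → P3 → P7 → P1 → P6 → P5 → Hub.

At Hub the remaining stops are P2 6, P4 10, P1 12, P6 16, P3 17, P7 20, P5 25; go to P2.
At P2 the remaining stops are P4 4, P6 10, P3 11, P7 14, P1 16, P5 22; go to P4.
At P4 the remaining stops are P3 13, P6 14, P7 16, P1 18, P5 26; go to P3.
At P3 the remaining stops are P7 3, P1 5, P6 6, P5 18; go to P7.
At P7 the remaining stops are P1 8, P6 9, P5 21; go to P1.
At P1 the remaining stops are P6 11, P5 23; go to P6.
At P6 the remaining stops are P5 12; go to P5.
Return P5→Hub: 25.
Total = 6 + 4 + 13 + 3 + 8 + 11 + 12 + 25 = 82.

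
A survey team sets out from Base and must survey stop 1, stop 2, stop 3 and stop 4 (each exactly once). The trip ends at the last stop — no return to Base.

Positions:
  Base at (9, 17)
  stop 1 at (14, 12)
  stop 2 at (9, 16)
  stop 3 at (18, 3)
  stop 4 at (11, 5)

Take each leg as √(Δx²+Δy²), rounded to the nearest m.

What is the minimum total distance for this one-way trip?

Minimum one-way distance = 22 m.

There are 4! = 24 possible orderings.
Base→stop 1→stop 2→stop 3→stop 4: 7+6+16+7 = 36
Base→stop 1→stop 2→stop 4→stop 3: 7+6+11+7 = 31
Base→stop 1→stop 3→stop 2→stop 4: 7+10+16+11 = 44
Base→stop 1→stop 3→stop 4→stop 2: 7+10+7+11 = 35
Base→stop 1→stop 4→stop 2→stop 3: 7+8+11+16 = 42
Base→stop 1→stop 4→stop 3→stop 2: 7+8+7+16 = 38
Base→stop 2→stop 1→stop 3→stop 4: 1+6+10+7 = 24
Base→stop 2→stop 1→stop 4→stop 3: 1+6+8+7 = 22
Base→stop 2→stop 3→stop 1→stop 4: 1+16+10+8 = 35
Base→stop 2→stop 3→stop 4→stop 1: 1+16+7+8 = 32
Base→stop 2→stop 4→stop 1→stop 3: 1+11+8+10 = 30
Base→stop 2→stop 4→stop 3→stop 1: 1+11+7+10 = 29
Base→stop 3→stop 1→stop 2→stop 4: 17+10+6+11 = 44
Base→stop 3→stop 1→stop 4→stop 2: 17+10+8+11 = 46
… (10 more)
The minimum is 22.
One shortest path: Base → stop 2 → stop 1 → stop 4 → stop 3.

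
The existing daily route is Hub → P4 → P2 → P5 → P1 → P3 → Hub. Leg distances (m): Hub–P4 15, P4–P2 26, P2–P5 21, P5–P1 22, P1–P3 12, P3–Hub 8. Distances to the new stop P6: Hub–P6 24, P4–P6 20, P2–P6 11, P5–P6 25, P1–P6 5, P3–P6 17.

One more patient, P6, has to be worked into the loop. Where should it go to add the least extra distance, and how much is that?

Adding 5 m by placing P6 on the P4–P2 leg.

Insertion cost between consecutive stops i–j is d(i,P6) + d(P6,j) − d(i,j):
  between Hub and P4: 24 + 20 − 15 = 29
  between P4 and P2: 20 + 11 − 26 = 5
  between P2 and P5: 11 + 25 − 21 = 15
  between P5 and P1: 25 + 5 − 22 = 8
  between P1 and P3: 5 + 17 − 12 = 10
  between P3 and Hub: 17 + 24 − 8 = 33
Cheapest insertion is between P4 and P2, adding 5.
New total = 104 + 5 = 109.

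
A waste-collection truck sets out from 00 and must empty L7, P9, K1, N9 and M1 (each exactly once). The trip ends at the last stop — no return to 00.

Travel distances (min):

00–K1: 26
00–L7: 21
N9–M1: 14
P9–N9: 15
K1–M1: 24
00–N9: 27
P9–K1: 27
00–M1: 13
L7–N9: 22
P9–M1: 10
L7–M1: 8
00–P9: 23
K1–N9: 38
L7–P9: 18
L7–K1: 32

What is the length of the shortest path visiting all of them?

There are 5! = 120 possible orderings.
00→L7→P9→K1→N9→M1: 21+18+27+38+14 = 118
00→L7→P9→K1→M1→N9: 21+18+27+24+14 = 104
00→L7→P9→N9→K1→M1: 21+18+15+38+24 = 116
00→L7→P9→N9→M1→K1: 21+18+15+14+24 = 92
00→L7→P9→M1→K1→N9: 21+18+10+24+38 = 111
00→L7→P9→M1→N9→K1: 21+18+10+14+38 = 101
00→L7→K1→P9→N9→M1: 21+32+27+15+14 = 109
00→L7→K1→P9→M1→N9: 21+32+27+10+14 = 104
00→L7→K1→N9→P9→M1: 21+32+38+15+10 = 116
00→L7→K1→N9→M1→P9: 21+32+38+14+10 = 115
00→L7→K1→M1→P9→N9: 21+32+24+10+15 = 102
00→L7→K1→M1→N9→P9: 21+32+24+14+15 = 106
00→L7→N9→P9→K1→M1: 21+22+15+27+24 = 109
00→L7→N9→P9→M1→K1: 21+22+15+10+24 = 92
… (106 more)
00→L7→M1→N9→P9→K1: 21+8+14+15+27 = 85  ← best
The minimum is 85.
One shortest path: 00 → L7 → M1 → N9 → P9 → K1.

Minimum one-way distance = 85 min.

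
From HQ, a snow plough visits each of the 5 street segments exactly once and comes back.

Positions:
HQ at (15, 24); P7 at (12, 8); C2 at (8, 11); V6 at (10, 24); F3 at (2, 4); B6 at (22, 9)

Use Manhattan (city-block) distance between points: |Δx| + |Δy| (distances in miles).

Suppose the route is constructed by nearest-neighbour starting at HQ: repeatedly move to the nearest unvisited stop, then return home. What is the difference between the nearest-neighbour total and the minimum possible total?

From HQ: V6=5, P7=19, C2=20, B6=22, F3=33 → choose V6 (5).
From V6: C2=15, P7=18, B6=27, F3=28 → choose C2 (15).
From C2: P7=7, F3=13, B6=16 → choose P7 (7).
From P7: B6=11, F3=14 → choose B6 (11).
From B6: F3=25 → choose F3 (25).
NN route HQ → V6 → C2 → P7 → B6 → F3 → HQ costs 96.
Optimal: HQ → V6 → C2 → F3 → P7 → B6 → HQ costs 80 (by enumerating all 60 distinct tours).
Excess = 96 − 80 = 16.

16 miles longer than the optimal tour.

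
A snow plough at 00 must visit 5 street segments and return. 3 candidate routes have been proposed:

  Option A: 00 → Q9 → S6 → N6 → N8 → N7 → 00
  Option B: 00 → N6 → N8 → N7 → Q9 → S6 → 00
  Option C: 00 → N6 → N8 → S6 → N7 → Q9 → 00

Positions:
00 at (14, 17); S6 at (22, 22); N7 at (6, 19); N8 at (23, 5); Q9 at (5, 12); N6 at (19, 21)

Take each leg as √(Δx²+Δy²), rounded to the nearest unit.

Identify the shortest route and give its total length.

72 — Option C is the shortest.

Option A: 10 + 20 + 3 + 16 + 22 + 8 = 79
Option B: 6 + 16 + 22 + 7 + 20 + 9 = 80
Option C: 6 + 16 + 17 + 16 + 7 + 10 = 72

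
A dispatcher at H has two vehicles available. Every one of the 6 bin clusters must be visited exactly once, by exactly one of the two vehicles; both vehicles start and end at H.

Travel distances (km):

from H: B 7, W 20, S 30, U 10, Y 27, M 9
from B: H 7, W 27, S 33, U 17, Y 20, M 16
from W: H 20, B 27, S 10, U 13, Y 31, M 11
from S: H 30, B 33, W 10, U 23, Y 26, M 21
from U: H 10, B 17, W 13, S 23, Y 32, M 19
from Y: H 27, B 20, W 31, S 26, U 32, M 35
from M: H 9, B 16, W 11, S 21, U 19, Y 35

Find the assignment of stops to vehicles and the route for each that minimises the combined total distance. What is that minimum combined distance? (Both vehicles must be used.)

Check every non-empty split of the stops between the two vehicles; for each half take its own optimal tour:
  {B} + {W, S, U, Y, M}: 14 + 98 = 112
  {W} + {B, S, U, Y, M}: 40 + 103 = 143
  {B, W} + {S, U, Y, M}: 54 + 98 = 152
  {S} + {B, W, U, Y, M}: 60 + 92 = 152
  {B, S} + {W, U, Y, M}: 70 + 92 = 162
  {W, S} + {B, U, Y, M}: 60 + 87 = 147
  … (31 splits in total)
  {U} + {B, W, S, Y, M}: 20 + 83 = 103  ← best
Best: vehicle 1 H → U → H = 20; vehicle 2 H → B → Y → S → W → M → H = 83; combined 103.

Minimum combined distance: 103 km.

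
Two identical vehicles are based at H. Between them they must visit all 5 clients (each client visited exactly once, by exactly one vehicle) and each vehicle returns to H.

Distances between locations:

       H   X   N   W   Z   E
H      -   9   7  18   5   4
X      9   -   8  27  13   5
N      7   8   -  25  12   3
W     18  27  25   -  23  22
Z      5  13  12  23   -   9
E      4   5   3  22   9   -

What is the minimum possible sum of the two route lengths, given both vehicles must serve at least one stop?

There are 2^4 − 1 = 15 ways to divide the 5 stops into two non-empty groups. For each, the best each vehicle can do is its own shortest tour through its group:
  {X} + {N, W, Z, E}: 18 + 60 = 78
  {N} + {X, W, Z, E}: 14 + 63 = 77
  {X, N} + {W, Z, E}: 24 + 54 = 78
  {W} + {X, N, Z, E}: 36 + 33 = 69
  {X, W} + {N, Z, E}: 54 + 24 = 78
  {N, W} + {X, Z, E}: 50 + 27 = 77
  … (15 splits in total)
Best: vehicle 1 H → W → H = 36; vehicle 2 H → N → E → X → Z → H = 33; combined 69.

Minimum combined distance: 69.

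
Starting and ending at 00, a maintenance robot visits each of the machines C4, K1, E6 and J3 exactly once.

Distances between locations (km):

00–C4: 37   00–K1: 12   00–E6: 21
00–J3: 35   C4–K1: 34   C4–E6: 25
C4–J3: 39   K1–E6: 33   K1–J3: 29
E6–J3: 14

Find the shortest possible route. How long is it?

With 4 stops there are 4!/2 = 12 distinct round trips (a route and its reverse cost the same).
00 - C4 - K1 - E6 - J3 - 00: 37+34+33+14+35 = 153
00 - C4 - K1 - J3 - E6 - 00: 37+34+29+14+21 = 135
00 - C4 - E6 - K1 - J3 - 00: 37+25+33+29+35 = 159
00 - C4 - E6 - J3 - K1 - 00: 37+25+14+29+12 = 117
00 - C4 - J3 - K1 - E6 - 00: 37+39+29+33+21 = 159
00 - C4 - J3 - E6 - K1 - 00: 37+39+14+33+12 = 135
00 - K1 - C4 - E6 - J3 - 00: 12+34+25+14+35 = 120
00 - K1 - C4 - J3 - E6 - 00: 12+34+39+14+21 = 120
00 - K1 - E6 - C4 - J3 - 00: 12+33+25+39+35 = 144
00 - K1 - J3 - C4 - E6 - 00: 12+29+39+25+21 = 126
00 - E6 - C4 - K1 - J3 - 00: 21+25+34+29+35 = 144
00 - E6 - K1 - C4 - J3 - 00: 21+33+34+39+35 = 162
The minimum is 117.
One optimal route: 00 → C4 → E6 → J3 → K1 → 00 (or its reverse).

Shortest round trip = 117 km.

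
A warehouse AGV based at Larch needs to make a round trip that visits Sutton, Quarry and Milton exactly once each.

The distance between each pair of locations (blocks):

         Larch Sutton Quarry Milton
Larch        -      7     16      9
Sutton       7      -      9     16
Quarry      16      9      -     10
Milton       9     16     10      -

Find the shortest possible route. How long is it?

Shortest round trip = 35 blocks.

Larch→Sutton→Quarry→Milton→Larch: 7+9+10+9 = 35
Larch→Sutton→Milton→Quarry→Larch: 7+16+10+16 = 49
Larch→Quarry→Sutton→Milton→Larch: 16+9+16+9 = 50
The minimum is 35.
One optimal route: Larch → Sutton → Quarry → Milton → Larch (or its reverse).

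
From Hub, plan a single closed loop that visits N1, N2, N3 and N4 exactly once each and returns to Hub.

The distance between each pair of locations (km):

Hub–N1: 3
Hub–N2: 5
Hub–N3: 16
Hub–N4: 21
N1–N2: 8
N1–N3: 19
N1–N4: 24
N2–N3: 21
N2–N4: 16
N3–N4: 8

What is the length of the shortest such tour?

Shortest round trip = 51 km.

There are 12 distinct closed tours to check (reversals are equivalent).
Hub→N1→N2→N3→N4→Hub: 3+8+21+8+21 = 61
Hub→N1→N2→N4→N3→Hub: 3+8+16+8+16 = 51
Hub→N1→N3→N2→N4→Hub: 3+19+21+16+21 = 80
Hub→N1→N3→N4→N2→Hub: 3+19+8+16+5 = 51
Hub→N1→N4→N2→N3→Hub: 3+24+16+21+16 = 80
Hub→N1→N4→N3→N2→Hub: 3+24+8+21+5 = 61
Hub→N2→N1→N3→N4→Hub: 5+8+19+8+21 = 61
Hub→N2→N1→N4→N3→Hub: 5+8+24+8+16 = 61
Hub→N2→N3→N1→N4→Hub: 5+21+19+24+21 = 90
Hub→N2→N4→N1→N3→Hub: 5+16+24+19+16 = 80
Hub→N3→N1→N2→N4→Hub: 16+19+8+16+21 = 80
Hub→N3→N2→N1→N4→Hub: 16+21+8+24+21 = 90
The minimum is 51.
One optimal route: Hub → N1 → N2 → N4 → N3 → Hub (or its reverse).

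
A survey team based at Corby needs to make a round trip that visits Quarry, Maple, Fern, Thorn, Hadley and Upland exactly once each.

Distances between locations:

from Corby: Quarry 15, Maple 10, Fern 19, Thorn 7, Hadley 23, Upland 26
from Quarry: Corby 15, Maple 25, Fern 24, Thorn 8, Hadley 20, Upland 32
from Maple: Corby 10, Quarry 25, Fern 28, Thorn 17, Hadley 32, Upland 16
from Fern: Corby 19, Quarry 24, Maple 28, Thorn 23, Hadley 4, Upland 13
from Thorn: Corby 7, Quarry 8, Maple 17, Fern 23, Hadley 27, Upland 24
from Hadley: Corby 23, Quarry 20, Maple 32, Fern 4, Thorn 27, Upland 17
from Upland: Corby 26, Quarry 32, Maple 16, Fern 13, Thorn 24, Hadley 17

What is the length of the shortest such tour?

Shortest round trip = 78.

Corby - Quarry - Maple - Fern - Thorn - Hadley - Upland - Corby: 15+25+28+23+27+17+26 = 161
Corby - Quarry - Maple - Fern - Thorn - Upland - Hadley - Corby: 15+25+28+23+24+17+23 = 155
Corby - Quarry - Maple - Fern - Hadley - Thorn - Upland - Corby: 15+25+28+4+27+24+26 = 149
Corby - Quarry - Maple - Fern - Hadley - Upland - Thorn - Corby: 15+25+28+4+17+24+7 = 120
Corby - Quarry - Maple - Fern - Upland - Thorn - Hadley - Corby: 15+25+28+13+24+27+23 = 155
Corby - Quarry - Maple - Fern - Upland - Hadley - Thorn - Corby: 15+25+28+13+17+27+7 = 132
Corby - Quarry - Maple - Thorn - Fern - Hadley - Upland - Corby: 15+25+17+23+4+17+26 = 127
Corby - Quarry - Maple - Thorn - Fern - Upland - Hadley - Corby: 15+25+17+23+13+17+23 = 133
… (352 more)
Corby - Maple - Upland - Fern - Hadley - Quarry - Thorn - Corby: 10+16+13+4+20+8+7 = 78  ← best
The minimum is 78.
One optimal route: Corby → Maple → Upland → Fern → Hadley → Quarry → Thorn → Corby (or its reverse).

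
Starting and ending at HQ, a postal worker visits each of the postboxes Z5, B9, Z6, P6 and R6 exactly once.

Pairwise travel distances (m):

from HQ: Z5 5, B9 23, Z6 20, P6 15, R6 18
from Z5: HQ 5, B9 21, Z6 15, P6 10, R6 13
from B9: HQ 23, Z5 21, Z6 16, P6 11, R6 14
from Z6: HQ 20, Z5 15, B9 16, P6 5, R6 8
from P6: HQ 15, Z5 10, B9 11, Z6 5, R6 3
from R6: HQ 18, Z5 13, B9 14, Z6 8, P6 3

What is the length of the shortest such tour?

HQ-Z5-B9-Z6-P6-R6-HQ: 5+21+16+5+3+18 = 68
HQ-Z5-B9-Z6-R6-P6-HQ: 5+21+16+8+3+15 = 68
HQ-Z5-B9-P6-Z6-R6-HQ: 5+21+11+5+8+18 = 68
HQ-Z5-B9-P6-R6-Z6-HQ: 5+21+11+3+8+20 = 68
HQ-Z5-B9-R6-Z6-P6-HQ: 5+21+14+8+5+15 = 68
HQ-Z5-B9-R6-P6-Z6-HQ: 5+21+14+3+5+20 = 68
HQ-Z5-Z6-B9-P6-R6-HQ: 5+15+16+11+3+18 = 68
HQ-Z5-Z6-B9-R6-P6-HQ: 5+15+16+14+3+15 = 68
HQ-Z5-Z6-P6-B9-R6-HQ: 5+15+5+11+14+18 = 68
HQ-Z5-Z6-P6-R6-B9-HQ: 5+15+5+3+14+23 = 65
HQ-Z5-Z6-R6-B9-P6-HQ: 5+15+8+14+11+15 = 68
HQ-Z5-Z6-R6-P6-B9-HQ: 5+15+8+3+11+23 = 65
HQ-Z5-P6-B9-Z6-R6-HQ: 5+10+11+16+8+18 = 68
HQ-Z5-P6-B9-R6-Z6-HQ: 5+10+11+14+8+20 = 68
… (46 more)
The minimum is 65.
One optimal route: HQ → Z5 → Z6 → P6 → R6 → B9 → HQ (or its reverse).

Minimum total distance: 65 m.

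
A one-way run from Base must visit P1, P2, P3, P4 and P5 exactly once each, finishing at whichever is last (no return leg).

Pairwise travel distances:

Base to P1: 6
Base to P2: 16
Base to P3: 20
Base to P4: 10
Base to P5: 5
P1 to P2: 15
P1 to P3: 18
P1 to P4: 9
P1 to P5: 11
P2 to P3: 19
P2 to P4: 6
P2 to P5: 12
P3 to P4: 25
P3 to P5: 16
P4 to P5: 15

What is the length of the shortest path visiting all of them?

49 — the minimum one-way total.

There are 5! = 120 possible orderings.
Base → P1 → P2 → P3 → P4 → P5: 6+15+19+25+15 = 80
Base → P1 → P2 → P3 → P5 → P4: 6+15+19+16+15 = 71
Base → P1 → P2 → P4 → P3 → P5: 6+15+6+25+16 = 68
Base → P1 → P2 → P4 → P5 → P3: 6+15+6+15+16 = 58
Base → P1 → P2 → P5 → P3 → P4: 6+15+12+16+25 = 74
Base → P1 → P2 → P5 → P4 → P3: 6+15+12+15+25 = 73
Base → P1 → P3 → P2 → P4 → P5: 6+18+19+6+15 = 64
Base → P1 → P3 → P2 → P5 → P4: 6+18+19+12+15 = 70
Base → P1 → P3 → P4 → P2 → P5: 6+18+25+6+12 = 67
Base → P1 → P3 → P4 → P5 → P2: 6+18+25+15+12 = 76
Base → P1 → P3 → P5 → P2 → P4: 6+18+16+12+6 = 58
Base → P1 → P3 → P5 → P4 → P2: 6+18+16+15+6 = 61
Base → P1 → P4 → P2 → P3 → P5: 6+9+6+19+16 = 56
Base → P1 → P4 → P2 → P5 → P3: 6+9+6+12+16 = 49
… (106 more)
The minimum is 49.
One shortest path: Base → P1 → P4 → P2 → P5 → P3.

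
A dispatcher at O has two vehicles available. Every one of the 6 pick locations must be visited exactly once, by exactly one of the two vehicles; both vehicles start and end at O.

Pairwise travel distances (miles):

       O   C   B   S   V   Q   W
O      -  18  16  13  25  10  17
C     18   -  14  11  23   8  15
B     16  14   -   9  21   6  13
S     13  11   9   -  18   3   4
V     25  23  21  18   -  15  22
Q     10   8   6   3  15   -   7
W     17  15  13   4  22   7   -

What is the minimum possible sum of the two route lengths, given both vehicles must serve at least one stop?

There are 2^5 − 1 = 31 ways to divide the 6 stops into two non-empty groups. For each, the best each vehicle can do is its own shortest tour through its group:
  {C} + {B, S, V, Q, W}: 36 + 76 = 112
  {B} + {C, S, V, Q, W}: 32 + 80 = 112
  {C, B} + {S, V, Q, W}: 48 + 64 = 112
  {S} + {C, B, V, Q, W}: 26 + 92 = 118
  {C, S} + {B, V, Q, W}: 42 + 76 = 118
  {B, S} + {C, V, Q, W}: 38 + 80 = 118
  … (31 splits in total)
Best: vehicle 1 O → C → O = 36; vehicle 2 O → B → S → W → V → Q → O = 76; combined 112.

112 miles — the smallest possible combined total.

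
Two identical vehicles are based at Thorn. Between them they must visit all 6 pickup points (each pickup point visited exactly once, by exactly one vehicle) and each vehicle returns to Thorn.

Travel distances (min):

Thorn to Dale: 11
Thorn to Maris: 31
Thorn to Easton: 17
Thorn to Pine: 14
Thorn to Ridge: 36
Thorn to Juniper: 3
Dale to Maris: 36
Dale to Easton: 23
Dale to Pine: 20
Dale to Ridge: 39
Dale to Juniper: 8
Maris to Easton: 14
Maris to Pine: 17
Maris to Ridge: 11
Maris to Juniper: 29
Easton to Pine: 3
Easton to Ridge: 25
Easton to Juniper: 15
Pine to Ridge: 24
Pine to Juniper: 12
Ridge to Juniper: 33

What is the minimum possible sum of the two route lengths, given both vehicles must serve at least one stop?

98 min — the smallest possible combined total.

Try each way of splitting the stops between the two vehicles (each non-empty) and, for each split, find the best tour for each vehicle:
  {Dale} + {Maris, Easton, Pine, Ridge, Juniper}: 22 + 78 = 100
  {Maris} + {Dale, Easton, Pine, Ridge, Juniper}: 62 + 92 = 154
  {Dale, Maris} + {Easton, Pine, Ridge, Juniper}: 78 + 78 = 156
  {Easton} + {Dale, Maris, Pine, Ridge, Juniper}: 34 + 92 = 126
  {Dale, Easton} + {Maris, Pine, Ridge, Juniper}: 51 + 78 = 129
  {Maris, Easton} + {Dale, Pine, Ridge, Juniper}: 62 + 88 = 150
  … (31 splits in total)
  {Dale, Maris, Easton, Pine, Ridge} + {Juniper}: 92 + 6 = 98  ← best
Best: vehicle 1 Thorn → Dale → Ridge → Maris → Easton → Pine → Thorn = 92; vehicle 2 Thorn → Juniper → Thorn = 6; combined 98.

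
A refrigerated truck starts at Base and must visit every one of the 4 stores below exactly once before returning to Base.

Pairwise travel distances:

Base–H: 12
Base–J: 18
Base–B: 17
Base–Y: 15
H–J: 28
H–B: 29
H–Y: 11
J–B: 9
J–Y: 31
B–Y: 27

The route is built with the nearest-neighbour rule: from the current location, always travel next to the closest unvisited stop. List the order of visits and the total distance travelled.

From Base: distances to unvisited — H=12, Y=15, B=17, J=18. Nearest is H (12).
From H: distances to unvisited — Y=11, J=28, B=29. Nearest is Y (11).
From Y: distances to unvisited — B=27, J=31. Nearest is B (27).
From B: distances to unvisited — J=9. Nearest is J (9).
Return J→Base: 18.
Total = 12 + 11 + 27 + 9 + 18 = 77.

77 along Base → H → Y → B → J → Base.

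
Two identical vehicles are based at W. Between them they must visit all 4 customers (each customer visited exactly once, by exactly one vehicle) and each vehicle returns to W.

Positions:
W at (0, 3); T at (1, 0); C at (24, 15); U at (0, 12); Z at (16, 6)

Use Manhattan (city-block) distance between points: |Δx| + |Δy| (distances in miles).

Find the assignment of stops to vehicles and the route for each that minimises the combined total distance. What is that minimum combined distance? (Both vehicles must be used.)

Check every non-empty split of the stops between the two vehicles; for each half take its own optimal tour:
  {T} + {C, U, Z}: 8 + 72 = 80
  {C} + {T, U, Z}: 72 + 56 = 128
  {T, C} + {U, Z}: 78 + 50 = 128
  {U} + {T, C, Z}: 18 + 78 = 96
  {T, U} + {C, Z}: 26 + 72 = 98
  {C, U} + {T, Z}: 72 + 44 = 116
  … (7 splits in total)
Best: vehicle 1 W → T → W = 8; vehicle 2 W → U → C → Z → W = 72; combined 80.

Minimum combined distance: 80 miles.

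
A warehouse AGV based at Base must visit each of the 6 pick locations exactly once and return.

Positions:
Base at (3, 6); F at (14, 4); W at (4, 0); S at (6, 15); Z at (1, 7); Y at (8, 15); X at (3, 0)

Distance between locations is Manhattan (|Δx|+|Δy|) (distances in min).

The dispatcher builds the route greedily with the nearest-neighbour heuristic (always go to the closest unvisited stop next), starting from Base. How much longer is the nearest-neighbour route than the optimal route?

2 min longer than the optimal tour.

From Base: Z=3, X=6, W=7, S=12, F=13, Y=14 → choose Z (3).
From Z: X=9, W=10, S=13, Y=15, F=16 → choose X (9).
From X: W=1, F=15, S=18, Y=20 → choose W (1).
From W: F=14, S=17, Y=19 → choose F (14).
From F: Y=17, S=19 → choose Y (17).
From Y: S=2 → choose S (2).
NN route Base → Z → X → W → F → Y → S → Base costs 58.
Optimal: Base → Z → S → Y → F → W → X → Base costs 56 (by enumerating all 360 distinct tours).
Excess = 58 − 56 = 2.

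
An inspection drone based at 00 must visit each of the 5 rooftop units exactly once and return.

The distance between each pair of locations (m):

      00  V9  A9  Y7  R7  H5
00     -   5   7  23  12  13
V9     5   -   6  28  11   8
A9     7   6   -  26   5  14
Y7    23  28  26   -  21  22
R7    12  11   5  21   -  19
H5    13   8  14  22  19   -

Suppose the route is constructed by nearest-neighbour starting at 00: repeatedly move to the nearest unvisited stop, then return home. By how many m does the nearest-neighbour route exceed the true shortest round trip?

The nearest-neighbour route is 12 m longer than optimal.

From 00: V9=5, A9=7, R7=12, H5=13, Y7=23 → choose V9 (5).
From V9: A9=6, H5=8, R7=11, Y7=28 → choose A9 (6).
From A9: R7=5, H5=14, Y7=26 → choose R7 (5).
From R7: H5=19, Y7=21 → choose H5 (19).
From H5: Y7=22 → choose Y7 (22).
NN route 00 → V9 → A9 → R7 → H5 → Y7 → 00 costs 80.
Optimal: 00 → V9 → H5 → Y7 → R7 → A9 → 00 costs 68 (by enumerating all 60 distinct tours).
Excess = 80 − 68 = 12.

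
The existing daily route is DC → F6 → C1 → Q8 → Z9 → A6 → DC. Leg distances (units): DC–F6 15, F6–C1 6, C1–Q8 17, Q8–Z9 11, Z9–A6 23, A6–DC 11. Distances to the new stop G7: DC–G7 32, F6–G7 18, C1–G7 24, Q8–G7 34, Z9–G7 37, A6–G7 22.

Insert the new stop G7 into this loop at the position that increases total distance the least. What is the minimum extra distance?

+35 — insert G7 between DC and F6.

Insertion cost between consecutive stops i–j is d(i,G7) + d(G7,j) − d(i,j):
  between DC and F6: 32 + 18 − 15 = 35
  between F6 and C1: 18 + 24 − 6 = 36
  between C1 and Q8: 24 + 34 − 17 = 41
  between Q8 and Z9: 34 + 37 − 11 = 60
  between Z9 and A6: 37 + 22 − 23 = 36
  between A6 and DC: 22 + 32 − 11 = 43
Cheapest insertion is between DC and F6, adding 35.
New total = 83 + 35 = 118.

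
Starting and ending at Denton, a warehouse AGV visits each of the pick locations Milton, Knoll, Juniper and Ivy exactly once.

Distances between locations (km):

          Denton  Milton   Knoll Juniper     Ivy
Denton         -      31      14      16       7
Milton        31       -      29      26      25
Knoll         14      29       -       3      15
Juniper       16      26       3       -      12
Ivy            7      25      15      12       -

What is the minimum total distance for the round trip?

With 4 stops there are 4!/2 = 12 distinct round trips (a route and its reverse cost the same).
Denton-Milton-Knoll-Juniper-Ivy-Denton: 31+29+3+12+7 = 82
Denton-Milton-Knoll-Ivy-Juniper-Denton: 31+29+15+12+16 = 103
Denton-Milton-Juniper-Knoll-Ivy-Denton: 31+26+3+15+7 = 82
Denton-Milton-Juniper-Ivy-Knoll-Denton: 31+26+12+15+14 = 98
Denton-Milton-Ivy-Knoll-Juniper-Denton: 31+25+15+3+16 = 90
Denton-Milton-Ivy-Juniper-Knoll-Denton: 31+25+12+3+14 = 85
Denton-Knoll-Milton-Juniper-Ivy-Denton: 14+29+26+12+7 = 88
Denton-Knoll-Milton-Ivy-Juniper-Denton: 14+29+25+12+16 = 96
Denton-Knoll-Juniper-Milton-Ivy-Denton: 14+3+26+25+7 = 75
Denton-Knoll-Ivy-Milton-Juniper-Denton: 14+15+25+26+16 = 96
Denton-Juniper-Milton-Knoll-Ivy-Denton: 16+26+29+15+7 = 93
Denton-Juniper-Knoll-Milton-Ivy-Denton: 16+3+29+25+7 = 80
The minimum is 75.
One optimal route: Denton → Knoll → Juniper → Milton → Ivy → Denton (or its reverse).

Minimum total distance: 75 km.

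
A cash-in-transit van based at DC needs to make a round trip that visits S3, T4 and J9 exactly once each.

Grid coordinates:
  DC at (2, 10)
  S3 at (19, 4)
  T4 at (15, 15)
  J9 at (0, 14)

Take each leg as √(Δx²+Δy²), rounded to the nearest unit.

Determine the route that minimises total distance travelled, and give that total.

Minimum total distance: 49.

With 3 stops there are 3!/2 = 3 distinct round trips (a route and its reverse cost the same).
DC - S3 - T4 - J9 - DC: 18+12+15+4 = 49
DC - S3 - J9 - T4 - DC: 18+21+15+14 = 68
DC - T4 - S3 - J9 - DC: 14+12+21+4 = 51
The minimum is 49.
One optimal route: DC → S3 → T4 → J9 → DC (or its reverse).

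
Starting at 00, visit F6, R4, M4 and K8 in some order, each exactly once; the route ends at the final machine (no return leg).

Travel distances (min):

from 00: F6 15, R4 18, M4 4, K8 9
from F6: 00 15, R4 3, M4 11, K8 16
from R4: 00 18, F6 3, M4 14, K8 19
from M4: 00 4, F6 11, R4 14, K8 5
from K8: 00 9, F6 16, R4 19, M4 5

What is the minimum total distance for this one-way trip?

Minimum one-way distance = 28 min.

There are 4! = 24 possible orderings.
00 - F6 - R4 - M4 - K8: 15+3+14+5 = 37
00 - F6 - R4 - K8 - M4: 15+3+19+5 = 42
00 - F6 - M4 - R4 - K8: 15+11+14+19 = 59
00 - F6 - M4 - K8 - R4: 15+11+5+19 = 50
00 - F6 - K8 - R4 - M4: 15+16+19+14 = 64
00 - F6 - K8 - M4 - R4: 15+16+5+14 = 50
00 - R4 - F6 - M4 - K8: 18+3+11+5 = 37
00 - R4 - F6 - K8 - M4: 18+3+16+5 = 42
00 - R4 - M4 - F6 - K8: 18+14+11+16 = 59
00 - R4 - M4 - K8 - F6: 18+14+5+16 = 53
00 - R4 - K8 - F6 - M4: 18+19+16+11 = 64
00 - R4 - K8 - M4 - F6: 18+19+5+11 = 53
00 - M4 - F6 - R4 - K8: 4+11+3+19 = 37
00 - M4 - F6 - K8 - R4: 4+11+16+19 = 50
… (10 more)
00 - M4 - K8 - F6 - R4: 4+5+16+3 = 28  ← best
The minimum is 28.
One shortest path: 00 → M4 → K8 → F6 → R4.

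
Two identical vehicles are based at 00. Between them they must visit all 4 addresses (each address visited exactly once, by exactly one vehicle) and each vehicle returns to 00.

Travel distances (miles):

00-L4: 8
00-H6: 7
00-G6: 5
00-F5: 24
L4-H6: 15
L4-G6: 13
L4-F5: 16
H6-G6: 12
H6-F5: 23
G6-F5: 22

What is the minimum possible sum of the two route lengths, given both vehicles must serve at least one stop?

Check every non-empty split of the stops between the two vehicles; for each half take its own optimal tour:
  {L4} + {H6, G6, F5}: 16 + 57 = 73
  {H6} + {L4, G6, F5}: 14 + 51 = 65
  {L4, H6} + {G6, F5}: 30 + 51 = 81
  {G6} + {L4, H6, F5}: 10 + 54 = 64
  {L4, G6} + {H6, F5}: 26 + 54 = 80
  {H6, G6} + {L4, F5}: 24 + 48 = 72
  … (7 splits in total)
Best: vehicle 1 00 → G6 → 00 = 10; vehicle 2 00 → L4 → F5 → H6 → 00 = 54; combined 64.

64 miles — the smallest possible combined total.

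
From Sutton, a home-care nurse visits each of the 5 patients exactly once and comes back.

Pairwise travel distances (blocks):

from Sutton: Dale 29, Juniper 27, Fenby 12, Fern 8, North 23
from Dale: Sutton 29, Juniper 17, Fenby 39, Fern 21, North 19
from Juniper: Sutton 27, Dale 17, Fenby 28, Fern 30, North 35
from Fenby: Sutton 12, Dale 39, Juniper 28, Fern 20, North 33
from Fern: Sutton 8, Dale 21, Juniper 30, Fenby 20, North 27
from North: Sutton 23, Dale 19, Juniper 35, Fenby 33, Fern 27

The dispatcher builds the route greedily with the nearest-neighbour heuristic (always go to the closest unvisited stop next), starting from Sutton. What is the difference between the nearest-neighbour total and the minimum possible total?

The nearest-neighbour route is 4 blocks longer than optimal.

From Sutton: Fern=8, Fenby=12, North=23, Juniper=27, Dale=29 → choose Fern (8).
From Fern: Fenby=20, Dale=21, North=27, Juniper=30 → choose Fenby (20).
From Fenby: Juniper=28, North=33, Dale=39 → choose Juniper (28).
From Juniper: Dale=17, North=35 → choose Dale (17).
From Dale: North=19 → choose North (19).
NN route Sutton → Fern → Fenby → Juniper → Dale → North → Sutton costs 115.
Optimal: Sutton → Fenby → Juniper → Dale → North → Fern → Sutton costs 111 (by enumerating all 60 distinct tours).
Excess = 115 − 111 = 4.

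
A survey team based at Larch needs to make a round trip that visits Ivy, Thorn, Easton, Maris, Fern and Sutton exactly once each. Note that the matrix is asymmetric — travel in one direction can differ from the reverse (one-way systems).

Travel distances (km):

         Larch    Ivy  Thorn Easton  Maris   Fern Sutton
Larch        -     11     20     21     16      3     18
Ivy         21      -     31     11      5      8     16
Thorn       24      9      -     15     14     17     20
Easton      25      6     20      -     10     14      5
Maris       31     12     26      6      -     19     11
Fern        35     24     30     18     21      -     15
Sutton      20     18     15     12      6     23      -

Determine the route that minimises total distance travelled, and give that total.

Larch-Ivy-Thorn-Easton-Maris-Fern-Sutton-Larch: 11+31+15+10+19+15+20 = 121
Larch-Ivy-Thorn-Easton-Maris-Sutton-Fern-Larch: 11+31+15+10+11+23+35 = 136
Larch-Ivy-Thorn-Easton-Fern-Maris-Sutton-Larch: 11+31+15+14+21+11+20 = 123
Larch-Ivy-Thorn-Easton-Fern-Sutton-Maris-Larch: 11+31+15+14+15+6+31 = 123
Larch-Ivy-Thorn-Easton-Sutton-Maris-Fern-Larch: 11+31+15+5+6+19+35 = 122
Larch-Ivy-Thorn-Easton-Sutton-Fern-Maris-Larch: 11+31+15+5+23+21+31 = 137
Larch-Ivy-Thorn-Maris-Easton-Fern-Sutton-Larch: 11+31+14+6+14+15+20 = 111
Larch-Ivy-Thorn-Maris-Easton-Sutton-Fern-Larch: 11+31+14+6+5+23+35 = 125
… (712 more)
Larch-Fern-Thorn-Ivy-Maris-Easton-Sutton-Larch: 3+30+9+5+6+5+20 = 78  ← best
The minimum is 78.
One optimal route: Larch → Fern → Thorn → Ivy → Maris → Easton → Sutton → Larch.

Shortest round trip = 78 km.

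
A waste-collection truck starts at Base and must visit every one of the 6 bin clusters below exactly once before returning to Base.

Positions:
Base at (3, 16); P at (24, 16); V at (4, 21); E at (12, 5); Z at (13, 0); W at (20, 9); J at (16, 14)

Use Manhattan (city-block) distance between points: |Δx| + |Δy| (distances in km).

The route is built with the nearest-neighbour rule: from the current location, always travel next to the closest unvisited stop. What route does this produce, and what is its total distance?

At Base the remaining stops are V 6, J 15, E 20, P 21, W 24, Z 26; go to V.
At V the remaining stops are J 19, E 24, P 25, W 28, Z 30; go to J.
At J the remaining stops are W 9, P 10, E 13, Z 17; go to W.
At W the remaining stops are P 11, E 12, Z 16; go to P.
At P the remaining stops are E 23, Z 27; go to E.
At E the remaining stops are Z 6; go to Z.
Return Z→Base: 26.
Total = 6 + 19 + 9 + 11 + 23 + 6 + 26 = 100.

100 km along Base → V → J → W → P → E → Z → Base.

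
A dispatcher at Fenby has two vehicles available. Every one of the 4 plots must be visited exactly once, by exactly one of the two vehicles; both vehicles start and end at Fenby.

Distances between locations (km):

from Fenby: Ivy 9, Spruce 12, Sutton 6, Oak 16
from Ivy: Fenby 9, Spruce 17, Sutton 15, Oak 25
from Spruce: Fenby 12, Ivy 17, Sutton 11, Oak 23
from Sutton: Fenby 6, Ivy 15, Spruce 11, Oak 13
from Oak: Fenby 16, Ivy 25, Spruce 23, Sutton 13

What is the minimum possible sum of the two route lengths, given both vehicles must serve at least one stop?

70 km — the smallest possible combined total.

Check every non-empty split of the stops between the two vehicles; for each half take its own optimal tour:
  {Ivy} + {Spruce, Sutton, Oak}: 18 + 52 = 70
  {Spruce} + {Ivy, Sutton, Oak}: 24 + 53 = 77
  {Ivy, Spruce} + {Sutton, Oak}: 38 + 35 = 73
  {Sutton} + {Ivy, Spruce, Oak}: 12 + 65 = 77
  {Ivy, Sutton} + {Spruce, Oak}: 30 + 51 = 81
  {Spruce, Sutton} + {Ivy, Oak}: 29 + 50 = 79
  … (7 splits in total)
Best: vehicle 1 Fenby → Ivy → Fenby = 18; vehicle 2 Fenby → Spruce → Sutton → Oak → Fenby = 52; combined 70.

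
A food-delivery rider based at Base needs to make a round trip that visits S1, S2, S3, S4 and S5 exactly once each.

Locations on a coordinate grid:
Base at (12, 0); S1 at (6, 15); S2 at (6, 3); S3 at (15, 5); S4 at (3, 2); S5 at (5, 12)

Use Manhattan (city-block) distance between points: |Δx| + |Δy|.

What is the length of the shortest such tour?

Minimum total distance: 56.

Base - S1 - S2 - S3 - S4 - S5 - Base: 21+12+11+15+12+19 = 90
Base - S1 - S2 - S3 - S5 - S4 - Base: 21+12+11+17+12+11 = 84
Base - S1 - S2 - S4 - S3 - S5 - Base: 21+12+4+15+17+19 = 88
Base - S1 - S2 - S4 - S5 - S3 - Base: 21+12+4+12+17+8 = 74
Base - S1 - S2 - S5 - S3 - S4 - Base: 21+12+10+17+15+11 = 86
Base - S1 - S2 - S5 - S4 - S3 - Base: 21+12+10+12+15+8 = 78
Base - S1 - S3 - S2 - S4 - S5 - Base: 21+19+11+4+12+19 = 86
Base - S1 - S3 - S2 - S5 - S4 - Base: 21+19+11+10+12+11 = 84
Base - S1 - S3 - S4 - S2 - S5 - Base: 21+19+15+4+10+19 = 88
Base - S1 - S3 - S4 - S5 - S2 - Base: 21+19+15+12+10+9 = 86
Base - S1 - S3 - S5 - S2 - S4 - Base: 21+19+17+10+4+11 = 82
Base - S1 - S3 - S5 - S4 - S2 - Base: 21+19+17+12+4+9 = 82
Base - S1 - S4 - S2 - S3 - S5 - Base: 21+16+4+11+17+19 = 88
Base - S1 - S4 - S2 - S5 - S3 - Base: 21+16+4+10+17+8 = 76
… (46 more)
Base - S2 - S4 - S5 - S1 - S3 - Base: 9+4+12+4+19+8 = 56  ← best
The minimum is 56.
One optimal route: Base → S2 → S4 → S5 → S1 → S3 → Base (or its reverse).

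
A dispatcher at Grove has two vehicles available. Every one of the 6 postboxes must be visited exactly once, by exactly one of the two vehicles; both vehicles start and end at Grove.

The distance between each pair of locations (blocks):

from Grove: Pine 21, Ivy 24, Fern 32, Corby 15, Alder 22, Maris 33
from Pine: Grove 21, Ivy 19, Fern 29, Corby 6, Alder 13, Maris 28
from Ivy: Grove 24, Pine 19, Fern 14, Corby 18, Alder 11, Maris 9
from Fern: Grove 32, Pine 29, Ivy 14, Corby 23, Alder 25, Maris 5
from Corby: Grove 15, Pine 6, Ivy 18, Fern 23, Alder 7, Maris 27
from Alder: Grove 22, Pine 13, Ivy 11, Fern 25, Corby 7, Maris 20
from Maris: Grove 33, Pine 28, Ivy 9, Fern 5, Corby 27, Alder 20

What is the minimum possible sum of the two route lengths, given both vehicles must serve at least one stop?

Check every non-empty split of the stops between the two vehicles; for each half take its own optimal tour:
  {Pine} + {Ivy, Fern, Corby, Alder, Maris}: 42 + 79 = 121
  {Ivy} + {Pine, Fern, Corby, Alder, Maris}: 48 + 91 = 139
  {Pine, Ivy} + {Fern, Corby, Alder, Maris}: 64 + 79 = 143
  {Fern} + {Pine, Ivy, Corby, Alder, Maris}: 64 + 87 = 151
  {Pine, Fern} + {Ivy, Corby, Alder, Maris}: 82 + 75 = 157
  {Ivy, Fern} + {Pine, Corby, Alder, Maris}: 70 + 87 = 157
  … (31 splits in total)
Best: vehicle 1 Grove → Pine → Grove = 42; vehicle 2 Grove → Fern → Maris → Ivy → Alder → Corby → Grove = 79; combined 121.

Minimum combined distance: 121 blocks.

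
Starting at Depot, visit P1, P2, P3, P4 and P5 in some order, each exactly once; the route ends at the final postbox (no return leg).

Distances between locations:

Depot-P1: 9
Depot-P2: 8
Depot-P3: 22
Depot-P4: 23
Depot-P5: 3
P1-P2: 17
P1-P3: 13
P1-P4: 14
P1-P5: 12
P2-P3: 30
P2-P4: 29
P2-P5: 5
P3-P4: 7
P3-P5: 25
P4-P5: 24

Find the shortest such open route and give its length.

Shortest open route: 45.

There are 5! = 120 possible orderings.
Depot → P1 → P2 → P3 → P4 → P5: 9+17+30+7+24 = 87
Depot → P1 → P2 → P3 → P5 → P4: 9+17+30+25+24 = 105
Depot → P1 → P2 → P4 → P3 → P5: 9+17+29+7+25 = 87
Depot → P1 → P2 → P4 → P5 → P3: 9+17+29+24+25 = 104
Depot → P1 → P2 → P5 → P3 → P4: 9+17+5+25+7 = 63
Depot → P1 → P2 → P5 → P4 → P3: 9+17+5+24+7 = 62
Depot → P1 → P3 → P2 → P4 → P5: 9+13+30+29+24 = 105
Depot → P1 → P3 → P2 → P5 → P4: 9+13+30+5+24 = 81
Depot → P1 → P3 → P4 → P2 → P5: 9+13+7+29+5 = 63
Depot → P1 → P3 → P4 → P5 → P2: 9+13+7+24+5 = 58
Depot → P1 → P3 → P5 → P2 → P4: 9+13+25+5+29 = 81
Depot → P1 → P3 → P5 → P4 → P2: 9+13+25+24+29 = 100
Depot → P1 → P4 → P2 → P3 → P5: 9+14+29+30+25 = 107
Depot → P1 → P4 → P2 → P5 → P3: 9+14+29+5+25 = 82
… (106 more)
Depot → P2 → P5 → P1 → P3 → P4: 8+5+12+13+7 = 45  ← best
The minimum is 45.
One shortest path: Depot → P2 → P5 → P1 → P3 → P4.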